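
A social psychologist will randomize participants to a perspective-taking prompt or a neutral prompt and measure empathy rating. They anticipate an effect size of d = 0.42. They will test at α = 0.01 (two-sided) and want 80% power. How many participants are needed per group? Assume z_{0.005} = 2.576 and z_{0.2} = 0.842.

For two independent groups with equal n: n = 2·((z_{α/2} + z_β) / d)².
z_{α/2} + z_β = 2.576 + 0.842 = 3.418.
n = 2 × (3.418 / 0.42)² = 2 × 8.138² = 2 × 66.23 = 132.5.
Round up to the next whole participant.

n = 133 per group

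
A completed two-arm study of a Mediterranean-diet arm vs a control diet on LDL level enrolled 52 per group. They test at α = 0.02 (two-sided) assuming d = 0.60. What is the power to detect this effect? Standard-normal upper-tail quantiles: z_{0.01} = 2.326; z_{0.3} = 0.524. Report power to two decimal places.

power ≈ 0.77

For two equal groups, power = Φ(d·√(n/2) − z_{α/2}).
d·√(n/2) = 0.60 × √(52/2) = 0.60 × 5.099 = 3.059.
z_β = 3.059 − 2.326 = 0.733.
Power = Φ(0.733) = 0.768.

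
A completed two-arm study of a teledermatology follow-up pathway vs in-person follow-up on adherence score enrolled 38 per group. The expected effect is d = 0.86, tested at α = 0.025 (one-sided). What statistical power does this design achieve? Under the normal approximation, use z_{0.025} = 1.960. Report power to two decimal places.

For two equal groups, power = Φ(d·√(n/2) − z_{α}).
d·√(n/2) = 0.86 × √(38/2) = 0.86 × 4.359 = 3.749.
z_β = 3.749 − 1.960 = 1.789.
Power = Φ(1.789) = 0.963.

power ≈ 0.96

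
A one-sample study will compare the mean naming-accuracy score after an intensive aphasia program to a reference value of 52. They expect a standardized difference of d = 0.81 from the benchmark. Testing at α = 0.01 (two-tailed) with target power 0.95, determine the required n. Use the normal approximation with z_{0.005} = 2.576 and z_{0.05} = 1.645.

For a one-sample test: n = ((z_{α/2} + z_β) / d)².
z_{α/2} + z_β = 2.576 + 1.645 = 4.221.
n = (4.221 / 0.81)² = 5.211² = 27.16.
Round up.

n = 28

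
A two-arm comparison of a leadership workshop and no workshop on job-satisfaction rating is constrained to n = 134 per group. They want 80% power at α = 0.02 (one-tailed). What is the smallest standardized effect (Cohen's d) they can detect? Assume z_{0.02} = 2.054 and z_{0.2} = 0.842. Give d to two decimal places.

d_min ≈ 0.35

For two independent groups of n = 134 each: d_min = (z_{α} + z_β)·√(2/n).
z-sum = 2.054 + 0.842 = 2.896.
d_min = 2.896 × √(2/134) = 2.896 × 0.1222 = 0.354.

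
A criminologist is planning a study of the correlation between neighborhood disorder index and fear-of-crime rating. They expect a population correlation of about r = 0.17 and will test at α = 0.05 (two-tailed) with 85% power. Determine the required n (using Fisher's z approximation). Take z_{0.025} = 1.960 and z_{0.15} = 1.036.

Fisher's z: C = ½·ln((1+r)/(1−r)) = ½·ln(1.4096) = 0.1717.
n = ((z_{α/2} + z_β)/C)² + 3.
(1.960 + 1.036) / 0.1717 = 2.996 / 0.1717 = 17.449.
n = 17.449² + 3 = 304.47 + 3 = 307.5.
Round up.

n = 308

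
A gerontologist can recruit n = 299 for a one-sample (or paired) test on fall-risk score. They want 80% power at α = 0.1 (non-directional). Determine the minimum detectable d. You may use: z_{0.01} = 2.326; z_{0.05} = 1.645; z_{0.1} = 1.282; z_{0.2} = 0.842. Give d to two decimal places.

For a single sample (or paired design) of n = 299: d_min = (z_{α/2} + z_β)/√n.
z-sum = 1.645 + 0.842 = 2.487.
d_min = 2.487 / √299 = 2.487 / 17.292 = 0.144.

d_min ≈ 0.14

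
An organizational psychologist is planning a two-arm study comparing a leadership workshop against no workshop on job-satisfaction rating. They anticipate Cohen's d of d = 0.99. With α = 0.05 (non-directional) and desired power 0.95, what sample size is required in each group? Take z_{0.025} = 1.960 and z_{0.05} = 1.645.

For two independent groups with equal n: n = 2·((z_{α/2} + z_β) / d)².
z_{α/2} + z_β = 1.960 + 1.645 = 3.605.
n = 2 × (3.605 / 0.99)² = 2 × 3.641² = 2 × 13.26 = 26.5.
Round up to the next whole participant.

n = 27 per group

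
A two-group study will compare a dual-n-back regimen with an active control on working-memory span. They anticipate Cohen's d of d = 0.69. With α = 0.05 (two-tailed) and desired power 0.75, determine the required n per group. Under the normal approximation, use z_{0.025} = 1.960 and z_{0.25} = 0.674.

n = 30 per group

For two independent groups with equal n: n = 2·((z_{α/2} + z_β) / d)².
z_{α/2} + z_β = 1.960 + 0.674 = 2.634.
n = 2 × (2.634 / 0.69)² = 2 × 3.817² = 2 × 14.57 = 29.1.
Round up to the next whole participant.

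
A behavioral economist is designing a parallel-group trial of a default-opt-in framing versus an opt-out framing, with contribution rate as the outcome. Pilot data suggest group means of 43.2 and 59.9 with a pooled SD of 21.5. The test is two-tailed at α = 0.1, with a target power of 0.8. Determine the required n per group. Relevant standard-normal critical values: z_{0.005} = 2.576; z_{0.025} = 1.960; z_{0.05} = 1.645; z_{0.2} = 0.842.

Cohen's d = |M₁ − M₂| / SD_pooled = |43.2 − 59.9| / 21.5 = 16.7 / 21.5 = 0.777.
For two independent groups with equal n: n = 2·((z_{α/2} + z_β) / d)².
z_{α/2} + z_β = 1.645 + 0.842 = 2.487.
n = 2 × (2.487 / 0.777)² = 2 × 3.201² = 2 × 10.24 = 20.5.
Round up to the next whole participant.

n = 21 per group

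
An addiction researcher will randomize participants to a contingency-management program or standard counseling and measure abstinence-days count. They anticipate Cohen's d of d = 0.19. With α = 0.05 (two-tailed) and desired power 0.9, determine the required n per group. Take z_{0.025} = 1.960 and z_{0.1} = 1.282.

n = 583 per group

For two independent groups with equal n: n = 2·((z_{α/2} + z_β) / d)².
z_{α/2} + z_β = 1.960 + 1.282 = 3.242.
n = 2 × (3.242 / 0.19)² = 2 × 17.063² = 2 × 291.15 = 582.3.
Round up to the next whole participant.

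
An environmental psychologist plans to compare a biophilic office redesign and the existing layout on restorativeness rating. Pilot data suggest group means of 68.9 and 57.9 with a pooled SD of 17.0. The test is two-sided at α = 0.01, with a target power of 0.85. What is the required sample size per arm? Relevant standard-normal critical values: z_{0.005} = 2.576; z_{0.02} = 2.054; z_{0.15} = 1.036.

n = 63 per group

Cohen's d = |M₁ − M₂| / SD_pooled = |68.9 − 57.9| / 17.0 = 11.0 / 17.0 = 0.647.
For two independent groups with equal n: n = 2·((z_{α/2} + z_β) / d)².
z_{α/2} + z_β = 2.576 + 1.036 = 3.612.
n = 2 × (3.612 / 0.647)² = 2 × 5.583² = 2 × 31.17 = 62.3.
Round up to the next whole participant.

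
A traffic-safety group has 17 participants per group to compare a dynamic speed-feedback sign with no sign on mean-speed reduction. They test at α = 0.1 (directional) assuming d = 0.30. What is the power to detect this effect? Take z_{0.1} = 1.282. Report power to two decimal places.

power ≈ 0.34

For two equal groups, power = Φ(d·√(n/2) − z_{α}).
d·√(n/2) = 0.30 × √(17/2) = 0.30 × 2.915 = 0.875.
z_β = 0.875 − 1.282 = -0.407.
Power = Φ(-0.407) = 0.342.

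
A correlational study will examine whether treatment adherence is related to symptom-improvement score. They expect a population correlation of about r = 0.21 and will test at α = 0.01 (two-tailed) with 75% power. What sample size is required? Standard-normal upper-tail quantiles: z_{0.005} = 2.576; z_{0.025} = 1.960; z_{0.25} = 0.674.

Fisher's z: C = ½·ln((1+r)/(1−r)) = ½·ln(1.5316) = 0.2132.
n = ((z_{α/2} + z_β)/C)² + 3.
(2.576 + 0.674) / 0.2132 = 3.250 / 0.2132 = 15.244.
n = 15.244² + 3 = 232.38 + 3 = 235.4.
Round up.

n = 236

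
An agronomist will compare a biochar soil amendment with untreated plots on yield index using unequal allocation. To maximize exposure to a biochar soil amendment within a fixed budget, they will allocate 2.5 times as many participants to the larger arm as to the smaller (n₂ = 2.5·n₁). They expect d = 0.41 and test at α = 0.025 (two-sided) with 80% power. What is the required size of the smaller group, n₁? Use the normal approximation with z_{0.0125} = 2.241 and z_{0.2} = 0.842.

n₁ = 80

With allocation ratio k = n₂/n₁ = 2.5, Var(x̄₁−x̄₂) = σ²(1/n₁ + 1/(k·n₁)) = σ²·(k+1)/(k·n₁).
So n₁ = (1 + 1/k)·((z_{α/2} + z_β)/d)² = 1.400 × (3.083/0.41)².
n₁ = 1.400 × 56.54 = 79.2.
Round up: n₁ = 80, giving n₂ = 2.5 × 80 = 200.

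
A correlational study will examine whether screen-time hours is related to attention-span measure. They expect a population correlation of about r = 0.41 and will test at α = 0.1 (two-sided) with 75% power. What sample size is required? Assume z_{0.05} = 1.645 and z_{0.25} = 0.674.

n = 32

Fisher's z: C = ½·ln((1+r)/(1−r)) = ½·ln(2.3898) = 0.4356.
n = ((z_{α/2} + z_β)/C)² + 3.
(1.645 + 0.674) / 0.4356 = 2.319 / 0.4356 = 5.324.
n = 5.324² + 3 = 28.34 + 3 = 31.3.
Round up.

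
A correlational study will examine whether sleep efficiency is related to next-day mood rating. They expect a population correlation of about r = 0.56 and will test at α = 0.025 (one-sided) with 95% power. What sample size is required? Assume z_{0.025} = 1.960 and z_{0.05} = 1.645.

Fisher's z: C = ½·ln((1+r)/(1−r)) = ½·ln(3.5455) = 0.6328.
n = ((z_{α} + z_β)/C)² + 3.
(1.960 + 1.645) / 0.6328 = 3.605 / 0.6328 = 5.697.
n = 5.697² + 3 = 32.45 + 3 = 35.5.
Round up.

n = 36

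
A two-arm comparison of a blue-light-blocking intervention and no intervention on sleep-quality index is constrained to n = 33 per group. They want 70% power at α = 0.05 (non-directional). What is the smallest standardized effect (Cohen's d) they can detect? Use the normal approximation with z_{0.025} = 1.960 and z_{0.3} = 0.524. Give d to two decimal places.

d_min ≈ 0.61

For two independent groups of n = 33 each: d_min = (z_{α/2} + z_β)·√(2/n).
z-sum = 1.960 + 0.524 = 2.484.
d_min = 2.484 × √(2/33) = 2.484 × 0.2462 = 0.612.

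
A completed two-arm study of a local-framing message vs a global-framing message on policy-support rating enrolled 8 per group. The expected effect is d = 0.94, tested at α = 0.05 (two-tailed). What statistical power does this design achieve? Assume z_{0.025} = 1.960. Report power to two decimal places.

power ≈ 0.47

For two equal groups, power = Φ(d·√(n/2) − z_{α/2}).
d·√(n/2) = 0.94 × √(8/2) = 0.94 × 2.000 = 1.880.
z_β = 1.880 − 1.960 = -0.080.
Power = Φ(-0.080) = 0.468.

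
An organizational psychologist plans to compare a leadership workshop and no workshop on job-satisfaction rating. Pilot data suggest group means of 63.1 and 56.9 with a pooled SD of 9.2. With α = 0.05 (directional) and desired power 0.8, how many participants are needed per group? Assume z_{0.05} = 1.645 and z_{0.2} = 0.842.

Cohen's d = |M₁ − M₂| / SD_pooled = |63.1 − 56.9| / 9.2 = 6.2 / 9.2 = 0.674.
For two independent groups with equal n: n = 2·((z_{α} + z_β) / d)².
z_{α} + z_β = 1.645 + 0.842 = 2.487.
n = 2 × (2.487 / 0.674)² = 2 × 3.690² = 2 × 13.62 = 27.2.
Round up to the next whole participant.

n = 28 per group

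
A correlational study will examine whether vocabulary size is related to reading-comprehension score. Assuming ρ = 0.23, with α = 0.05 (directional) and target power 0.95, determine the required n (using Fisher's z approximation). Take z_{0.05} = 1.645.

n = 201

Fisher's z: C = ½·ln((1+r)/(1−r)) = ½·ln(1.5974) = 0.2342.
n = ((z_{α} + z_β)/C)² + 3.
(1.645 + 1.645) / 0.2342 = 3.290 / 0.2342 = 14.048.
n = 14.048² + 3 = 197.34 + 3 = 200.3.
Round up.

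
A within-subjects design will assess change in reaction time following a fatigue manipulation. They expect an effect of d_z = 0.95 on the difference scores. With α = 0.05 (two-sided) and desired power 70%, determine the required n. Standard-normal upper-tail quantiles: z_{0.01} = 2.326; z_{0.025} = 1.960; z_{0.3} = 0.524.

n = 7 pairs

For a paired (one-sample on differences) test: n = ((z_{α/2} + z_β) / d)².
z_{α/2} + z_β = 1.960 + 0.524 = 2.484.
n = (2.484 / 0.95)² = 2.615² = 6.84.
Round up.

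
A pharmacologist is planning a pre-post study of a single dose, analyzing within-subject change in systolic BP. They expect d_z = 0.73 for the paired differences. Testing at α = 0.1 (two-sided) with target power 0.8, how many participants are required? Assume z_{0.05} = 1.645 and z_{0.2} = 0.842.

For a paired (one-sample on differences) test: n = ((z_{α/2} + z_β) / d)².
z_{α/2} + z_β = 1.645 + 0.842 = 2.487.
n = (2.487 / 0.73)² = 3.407² = 11.61.
Round up.

n = 12 pairs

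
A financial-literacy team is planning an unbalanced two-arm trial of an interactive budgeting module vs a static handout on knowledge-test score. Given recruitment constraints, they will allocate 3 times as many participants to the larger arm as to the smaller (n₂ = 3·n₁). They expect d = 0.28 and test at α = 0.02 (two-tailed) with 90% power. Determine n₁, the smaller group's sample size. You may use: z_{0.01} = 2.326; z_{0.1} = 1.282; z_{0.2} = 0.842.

With allocation ratio k = n₂/n₁ = 3, Var(x̄₁−x̄₂) = σ²(1/n₁ + 1/(k·n₁)) = σ²·(k+1)/(k·n₁).
So n₁ = (1 + 1/k)·((z_{α/2} + z_β)/d)² = 1.333 × (3.608/0.28)².
n₁ = 1.333 × 166.04 = 221.4.
Round up: n₁ = 222, giving n₂ = 3 × 222 = 666.

n₁ = 222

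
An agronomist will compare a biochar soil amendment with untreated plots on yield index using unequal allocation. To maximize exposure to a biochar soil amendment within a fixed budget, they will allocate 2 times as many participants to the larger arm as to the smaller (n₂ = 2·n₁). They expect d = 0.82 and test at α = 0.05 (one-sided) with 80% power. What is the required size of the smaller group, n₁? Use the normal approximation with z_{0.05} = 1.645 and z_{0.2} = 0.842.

n₁ = 14

With allocation ratio k = n₂/n₁ = 2, Var(x̄₁−x̄₂) = σ²(1/n₁ + 1/(k·n₁)) = σ²·(k+1)/(k·n₁).
So n₁ = (1 + 1/k)·((z_{α} + z_β)/d)² = 1.500 × (2.487/0.82)².
n₁ = 1.500 × 9.20 = 13.8.
Round up: n₁ = 14, giving n₂ = 2 × 14 = 28.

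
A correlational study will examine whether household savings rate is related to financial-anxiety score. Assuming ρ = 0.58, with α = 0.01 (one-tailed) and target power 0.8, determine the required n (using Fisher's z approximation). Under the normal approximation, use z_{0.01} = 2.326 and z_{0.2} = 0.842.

n = 26

Fisher's z: C = ½·ln((1+r)/(1−r)) = ½·ln(3.7619) = 0.6625.
n = ((z_{α} + z_β)/C)² + 3.
(2.326 + 0.842) / 0.6625 = 3.168 / 0.6625 = 4.782.
n = 4.782² + 3 = 22.87 + 3 = 25.9.
Round up.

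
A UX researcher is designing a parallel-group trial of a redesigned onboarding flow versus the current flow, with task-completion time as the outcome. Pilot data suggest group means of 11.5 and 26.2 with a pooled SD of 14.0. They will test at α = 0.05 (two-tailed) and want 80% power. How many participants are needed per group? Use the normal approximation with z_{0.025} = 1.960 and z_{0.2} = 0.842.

Cohen's d = |M₁ − M₂| / SD_pooled = |11.5 − 26.2| / 14.0 = 14.7 / 14.0 = 1.050.
For two independent groups with equal n: n = 2·((z_{α/2} + z_β) / d)².
z_{α/2} + z_β = 1.960 + 0.842 = 2.802.
n = 2 × (2.802 / 1.050)² = 2 × 2.669² = 2 × 7.12 = 14.2.
Round up to the next whole participant.

n = 15 per group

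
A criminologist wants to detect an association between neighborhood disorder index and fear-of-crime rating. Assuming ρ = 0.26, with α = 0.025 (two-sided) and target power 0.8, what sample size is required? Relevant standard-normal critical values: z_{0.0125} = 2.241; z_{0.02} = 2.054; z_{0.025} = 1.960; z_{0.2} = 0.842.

n = 138

Fisher's z: C = ½·ln((1+r)/(1−r)) = ½·ln(1.7027) = 0.2661.
n = ((z_{α/2} + z_β)/C)² + 3.
(2.241 + 0.842) / 0.2661 = 3.083 / 0.2661 = 11.586.
n = 11.586² + 3 = 134.23 + 3 = 137.2.
Round up.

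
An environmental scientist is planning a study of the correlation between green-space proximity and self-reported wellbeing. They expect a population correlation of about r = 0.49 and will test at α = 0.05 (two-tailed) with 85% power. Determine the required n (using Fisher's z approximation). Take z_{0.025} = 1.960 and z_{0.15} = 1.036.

Fisher's z: C = ½·ln((1+r)/(1−r)) = ½·ln(2.9216) = 0.5361.
n = ((z_{α/2} + z_β)/C)² + 3.
(1.960 + 1.036) / 0.5361 = 2.996 / 0.5361 = 5.589.
n = 5.589² + 3 = 31.23 + 3 = 34.2.
Round up.

n = 35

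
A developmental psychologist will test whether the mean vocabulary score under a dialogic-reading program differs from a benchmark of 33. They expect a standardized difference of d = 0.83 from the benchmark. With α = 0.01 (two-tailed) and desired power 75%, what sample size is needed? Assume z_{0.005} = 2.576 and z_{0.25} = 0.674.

For a one-sample test: n = ((z_{α/2} + z_β) / d)².
z_{α/2} + z_β = 2.576 + 0.674 = 3.250.
n = (3.250 / 0.83)² = 3.916² = 15.33.
Round up.

n = 16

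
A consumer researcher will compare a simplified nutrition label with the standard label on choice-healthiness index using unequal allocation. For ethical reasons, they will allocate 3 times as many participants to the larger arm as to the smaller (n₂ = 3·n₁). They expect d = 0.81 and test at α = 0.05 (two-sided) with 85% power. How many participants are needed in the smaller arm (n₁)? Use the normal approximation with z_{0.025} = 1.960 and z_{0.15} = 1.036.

n₁ = 19

With allocation ratio k = n₂/n₁ = 3, Var(x̄₁−x̄₂) = σ²(1/n₁ + 1/(k·n₁)) = σ²·(k+1)/(k·n₁).
So n₁ = (1 + 1/k)·((z_{α/2} + z_β)/d)² = 1.333 × (2.996/0.81)².
n₁ = 1.333 × 13.68 = 18.2.
Round up: n₁ = 19, giving n₂ = 3 × 19 = 57.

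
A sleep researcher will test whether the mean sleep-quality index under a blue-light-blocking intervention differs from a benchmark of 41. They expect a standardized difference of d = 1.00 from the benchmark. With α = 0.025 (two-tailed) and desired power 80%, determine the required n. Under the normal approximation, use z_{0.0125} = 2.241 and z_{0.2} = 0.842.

n = 10

For a one-sample test: n = ((z_{α/2} + z_β) / d)².
z_{α/2} + z_β = 2.241 + 0.842 = 3.083.
n = (3.083 / 1.00)² = 3.083² = 9.50.
Round up.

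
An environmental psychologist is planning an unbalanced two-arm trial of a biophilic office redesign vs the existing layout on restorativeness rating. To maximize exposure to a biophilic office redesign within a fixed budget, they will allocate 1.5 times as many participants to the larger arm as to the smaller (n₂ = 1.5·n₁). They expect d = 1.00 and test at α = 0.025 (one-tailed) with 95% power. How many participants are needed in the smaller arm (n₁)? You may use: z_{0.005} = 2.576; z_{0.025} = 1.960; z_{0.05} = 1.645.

n₁ = 22

With allocation ratio k = n₂/n₁ = 1.5, Var(x̄₁−x̄₂) = σ²(1/n₁ + 1/(k·n₁)) = σ²·(k+1)/(k·n₁).
So n₁ = (1 + 1/k)·((z_{α} + z_β)/d)² = 1.667 × (3.605/1.00)².
n₁ = 1.667 × 13.00 = 21.7.
Round up: n₁ = 22, giving n₂ = 1.5 × 22 = 33.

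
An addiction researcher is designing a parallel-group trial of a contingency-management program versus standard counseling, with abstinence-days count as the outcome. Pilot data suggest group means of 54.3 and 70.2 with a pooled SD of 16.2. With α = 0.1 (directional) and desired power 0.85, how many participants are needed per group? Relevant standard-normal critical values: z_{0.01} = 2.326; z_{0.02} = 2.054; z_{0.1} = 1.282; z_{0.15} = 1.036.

n = 12 per group

Cohen's d = |M₁ − M₂| / SD_pooled = |54.3 − 70.2| / 16.2 = 15.9 / 16.2 = 0.981.
For two independent groups with equal n: n = 2·((z_{α} + z_β) / d)².
z_{α} + z_β = 1.282 + 1.036 = 2.318.
n = 2 × (2.318 / 0.981)² = 2 × 2.363² = 2 × 5.58 = 11.2.
Round up to the next whole participant.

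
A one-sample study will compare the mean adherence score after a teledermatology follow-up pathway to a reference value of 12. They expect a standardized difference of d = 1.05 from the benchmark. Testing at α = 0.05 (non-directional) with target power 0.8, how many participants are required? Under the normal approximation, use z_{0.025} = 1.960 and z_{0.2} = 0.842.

n = 8

For a one-sample test: n = ((z_{α/2} + z_β) / d)².
z_{α/2} + z_β = 1.960 + 0.842 = 2.802.
n = (2.802 / 1.05)² = 2.669² = 7.12.
Round up.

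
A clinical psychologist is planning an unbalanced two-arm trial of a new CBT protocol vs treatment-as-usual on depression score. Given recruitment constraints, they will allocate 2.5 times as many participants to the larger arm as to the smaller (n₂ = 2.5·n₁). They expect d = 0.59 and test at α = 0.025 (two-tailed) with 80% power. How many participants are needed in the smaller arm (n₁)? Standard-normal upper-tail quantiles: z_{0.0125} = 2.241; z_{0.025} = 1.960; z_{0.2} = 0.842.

With allocation ratio k = n₂/n₁ = 2.5, Var(x̄₁−x̄₂) = σ²(1/n₁ + 1/(k·n₁)) = σ²·(k+1)/(k·n₁).
So n₁ = (1 + 1/k)·((z_{α/2} + z_β)/d)² = 1.400 × (3.083/0.59)².
n₁ = 1.400 × 27.31 = 38.2.
Round up: n₁ = 39, giving n₂ = ⌈2.5 × 39⌉ = ⌈97.5⌉ = 98.

n₁ = 39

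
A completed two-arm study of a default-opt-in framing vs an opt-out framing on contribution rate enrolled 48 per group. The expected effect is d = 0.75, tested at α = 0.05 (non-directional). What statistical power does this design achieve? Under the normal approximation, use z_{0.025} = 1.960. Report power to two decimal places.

For two equal groups, power = Φ(d·√(n/2) − z_{α/2}).
d·√(n/2) = 0.75 × √(48/2) = 0.75 × 4.899 = 3.674.
z_β = 3.674 − 1.960 = 1.714.
Power = Φ(1.714) = 0.957.

power ≈ 0.96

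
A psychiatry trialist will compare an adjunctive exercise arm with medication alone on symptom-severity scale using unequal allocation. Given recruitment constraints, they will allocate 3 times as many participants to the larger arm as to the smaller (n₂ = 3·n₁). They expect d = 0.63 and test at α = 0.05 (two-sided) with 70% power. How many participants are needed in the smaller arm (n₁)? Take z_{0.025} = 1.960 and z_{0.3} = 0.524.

n₁ = 21

With allocation ratio k = n₂/n₁ = 3, Var(x̄₁−x̄₂) = σ²(1/n₁ + 1/(k·n₁)) = σ²·(k+1)/(k·n₁).
So n₁ = (1 + 1/k)·((z_{α/2} + z_β)/d)² = 1.333 × (2.484/0.63)².
n₁ = 1.333 × 15.55 = 20.7.
Round up: n₁ = 21, giving n₂ = 3 × 21 = 63.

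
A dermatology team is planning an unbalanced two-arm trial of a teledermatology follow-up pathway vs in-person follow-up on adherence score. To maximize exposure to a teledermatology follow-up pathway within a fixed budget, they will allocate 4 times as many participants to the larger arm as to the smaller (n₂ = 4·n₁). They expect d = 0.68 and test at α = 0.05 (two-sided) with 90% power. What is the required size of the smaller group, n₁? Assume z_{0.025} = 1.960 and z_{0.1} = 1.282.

With allocation ratio k = n₂/n₁ = 4, Var(x̄₁−x̄₂) = σ²(1/n₁ + 1/(k·n₁)) = σ²·(k+1)/(k·n₁).
So n₁ = (1 + 1/k)·((z_{α/2} + z_β)/d)² = 1.250 × (3.242/0.68)².
n₁ = 1.250 × 22.73 = 28.4.
Round up: n₁ = 29, giving n₂ = 4 × 29 = 116.

n₁ = 29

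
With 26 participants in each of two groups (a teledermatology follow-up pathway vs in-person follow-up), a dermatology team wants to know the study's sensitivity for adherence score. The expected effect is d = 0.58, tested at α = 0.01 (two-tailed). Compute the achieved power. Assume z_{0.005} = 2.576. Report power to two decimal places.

power ≈ 0.31

For two equal groups, power = Φ(d·√(n/2) − z_{α/2}).
d·√(n/2) = 0.58 × √(26/2) = 0.58 × 3.606 = 2.091.
z_β = 2.091 − 2.576 = -0.485.
Power = Φ(-0.485) = 0.314.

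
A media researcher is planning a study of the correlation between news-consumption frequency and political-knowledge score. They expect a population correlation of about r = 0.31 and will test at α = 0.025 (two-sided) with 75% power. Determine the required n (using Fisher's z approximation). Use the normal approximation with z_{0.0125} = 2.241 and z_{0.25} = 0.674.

n = 86

Fisher's z: C = ½·ln((1+r)/(1−r)) = ½·ln(1.8986) = 0.3205.
n = ((z_{α/2} + z_β)/C)² + 3.
(2.241 + 0.674) / 0.3205 = 2.915 / 0.3205 = 9.095.
n = 9.095² + 3 = 82.72 + 3 = 85.7.
Round up.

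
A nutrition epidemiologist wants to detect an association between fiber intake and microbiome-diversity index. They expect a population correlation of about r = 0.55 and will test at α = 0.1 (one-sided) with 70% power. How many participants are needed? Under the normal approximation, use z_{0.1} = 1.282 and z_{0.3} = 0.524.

Fisher's z: C = ½·ln((1+r)/(1−r)) = ½·ln(3.4444) = 0.6184.
n = ((z_{α} + z_β)/C)² + 3.
(1.282 + 0.524) / 0.6184 = 1.806 / 0.6184 = 2.920.
n = 2.920² + 3 = 8.53 + 3 = 11.5.
Round up.

n = 12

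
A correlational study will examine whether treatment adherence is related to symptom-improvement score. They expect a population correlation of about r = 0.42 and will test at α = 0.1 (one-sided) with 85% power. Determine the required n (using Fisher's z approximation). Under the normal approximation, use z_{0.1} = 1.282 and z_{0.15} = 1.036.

n = 30

Fisher's z: C = ½·ln((1+r)/(1−r)) = ½·ln(2.4483) = 0.4477.
n = ((z_{α} + z_β)/C)² + 3.
(1.282 + 1.036) / 0.4477 = 2.318 / 0.4477 = 5.178.
n = 5.178² + 3 = 26.81 + 3 = 29.8.
Round up.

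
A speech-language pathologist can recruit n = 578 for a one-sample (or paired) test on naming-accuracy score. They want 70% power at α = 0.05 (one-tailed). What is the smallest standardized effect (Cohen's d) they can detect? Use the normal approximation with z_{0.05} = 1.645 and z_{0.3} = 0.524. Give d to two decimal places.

d_min ≈ 0.09

For a single sample (or paired design) of n = 578: d_min = (z_{α} + z_β)/√n.
z-sum = 1.645 + 0.524 = 2.169.
d_min = 2.169 / √578 = 2.169 / 24.042 = 0.090.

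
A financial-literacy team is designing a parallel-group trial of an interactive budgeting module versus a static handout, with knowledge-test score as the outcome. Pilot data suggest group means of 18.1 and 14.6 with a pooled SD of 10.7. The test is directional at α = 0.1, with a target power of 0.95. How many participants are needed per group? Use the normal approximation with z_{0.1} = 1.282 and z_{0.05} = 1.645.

n = 161 per group

Cohen's d = |M₁ − M₂| / SD_pooled = |18.1 − 14.6| / 10.7 = 3.5 / 10.7 = 0.327.
For two independent groups with equal n: n = 2·((z_{α} + z_β) / d)².
z_{α} + z_β = 1.282 + 1.645 = 2.927.
n = 2 × (2.927 / 0.327)² = 2 × 8.951² = 2 × 80.12 = 160.2.
Round up to the next whole participant.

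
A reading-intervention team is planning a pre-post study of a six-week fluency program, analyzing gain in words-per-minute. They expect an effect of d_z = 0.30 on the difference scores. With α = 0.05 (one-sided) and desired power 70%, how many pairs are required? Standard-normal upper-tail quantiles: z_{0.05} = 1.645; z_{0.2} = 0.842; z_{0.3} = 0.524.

n = 53 pairs

For a paired (one-sample on differences) test: n = ((z_{α} + z_β) / d)².
z_{α} + z_β = 1.645 + 0.524 = 2.169.
n = (2.169 / 0.30)² = 7.230² = 52.27.
Round up.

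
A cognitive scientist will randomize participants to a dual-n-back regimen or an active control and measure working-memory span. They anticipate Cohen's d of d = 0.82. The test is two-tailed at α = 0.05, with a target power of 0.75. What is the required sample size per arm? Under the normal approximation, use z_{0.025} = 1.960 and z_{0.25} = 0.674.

For two independent groups with equal n: n = 2·((z_{α/2} + z_β) / d)².
z_{α/2} + z_β = 1.960 + 0.674 = 2.634.
n = 2 × (2.634 / 0.82)² = 2 × 3.212² = 2 × 10.32 = 20.6.
Round up to the next whole participant.

n = 21 per group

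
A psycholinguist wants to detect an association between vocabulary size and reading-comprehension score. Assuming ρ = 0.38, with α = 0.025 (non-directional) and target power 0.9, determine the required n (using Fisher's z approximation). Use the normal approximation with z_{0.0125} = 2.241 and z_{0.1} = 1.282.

n = 81

Fisher's z: C = ½·ln((1+r)/(1−r)) = ½·ln(2.2258) = 0.4001.
n = ((z_{α/2} + z_β)/C)² + 3.
(2.241 + 1.282) / 0.4001 = 3.523 / 0.4001 = 8.805.
n = 8.805² + 3 = 77.53 + 3 = 80.5.
Round up.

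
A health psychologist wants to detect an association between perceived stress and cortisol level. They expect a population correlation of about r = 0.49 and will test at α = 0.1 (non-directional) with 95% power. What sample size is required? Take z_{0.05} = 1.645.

Fisher's z: C = ½·ln((1+r)/(1−r)) = ½·ln(2.9216) = 0.5361.
n = ((z_{α/2} + z_β)/C)² + 3.
(1.645 + 1.645) / 0.5361 = 3.290 / 0.5361 = 6.137.
n = 6.137² + 3 = 37.66 + 3 = 40.7.
Round up.

n = 41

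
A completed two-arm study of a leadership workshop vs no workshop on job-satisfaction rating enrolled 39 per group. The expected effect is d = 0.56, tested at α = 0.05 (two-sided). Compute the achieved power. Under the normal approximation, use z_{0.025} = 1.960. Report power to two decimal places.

power ≈ 0.70

For two equal groups, power = Φ(d·√(n/2) − z_{α/2}).
d·√(n/2) = 0.56 × √(39/2) = 0.56 × 4.416 = 2.473.
z_β = 2.473 − 1.960 = 0.513.
Power = Φ(0.513) = 0.696.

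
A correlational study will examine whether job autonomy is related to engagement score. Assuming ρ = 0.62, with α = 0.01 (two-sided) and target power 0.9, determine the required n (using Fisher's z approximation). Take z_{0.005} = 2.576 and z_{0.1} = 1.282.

n = 32

Fisher's z: C = ½·ln((1+r)/(1−r)) = ½·ln(4.2632) = 0.7250.
n = ((z_{α/2} + z_β)/C)² + 3.
(2.576 + 1.282) / 0.7250 = 3.858 / 0.7250 = 5.321.
n = 5.321² + 3 = 28.32 + 3 = 31.3.
Round up.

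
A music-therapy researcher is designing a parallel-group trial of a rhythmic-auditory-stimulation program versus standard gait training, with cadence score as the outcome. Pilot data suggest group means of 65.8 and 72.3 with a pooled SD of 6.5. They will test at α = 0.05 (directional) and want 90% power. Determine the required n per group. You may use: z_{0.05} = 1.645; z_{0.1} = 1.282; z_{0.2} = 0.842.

Cohen's d = |M₁ − M₂| / SD_pooled = |65.8 − 72.3| / 6.5 = 6.5 / 6.5 = 1.000.
For two independent groups with equal n: n = 2·((z_{α} + z_β) / d)².
z_{α} + z_β = 1.645 + 1.282 = 2.927.
n = 2 × (2.927 / 1.000)² = 2 × 2.927² = 2 × 8.57 = 17.1.
Round up to the next whole participant.

n = 18 per group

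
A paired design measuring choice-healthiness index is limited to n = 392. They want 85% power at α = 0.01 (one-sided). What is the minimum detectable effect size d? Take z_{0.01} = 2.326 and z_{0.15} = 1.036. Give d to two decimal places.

For a single sample (or paired design) of n = 392: d_min = (z_{α} + z_β)/√n.
z-sum = 2.326 + 1.036 = 3.362.
d_min = 3.362 / √392 = 3.362 / 19.799 = 0.170.

d_min ≈ 0.17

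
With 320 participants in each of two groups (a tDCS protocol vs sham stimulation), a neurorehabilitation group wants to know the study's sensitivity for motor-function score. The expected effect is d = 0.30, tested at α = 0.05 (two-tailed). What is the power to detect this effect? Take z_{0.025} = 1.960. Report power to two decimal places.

For two equal groups, power = Φ(d·√(n/2) − z_{α/2}).
d·√(n/2) = 0.30 × √(320/2) = 0.30 × 12.649 = 3.795.
z_β = 3.795 − 1.960 = 1.835.
Power = Φ(1.835) = 0.967.

power ≈ 0.97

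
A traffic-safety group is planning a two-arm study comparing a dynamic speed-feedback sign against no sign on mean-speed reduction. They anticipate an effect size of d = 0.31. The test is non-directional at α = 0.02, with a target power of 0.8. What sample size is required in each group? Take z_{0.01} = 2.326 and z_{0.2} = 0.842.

For two independent groups with equal n: n = 2·((z_{α/2} + z_β) / d)².
z_{α/2} + z_β = 2.326 + 0.842 = 3.168.
n = 2 × (3.168 / 0.31)² = 2 × 10.219² = 2 × 104.44 = 208.9.
Round up to the next whole participant.

n = 209 per group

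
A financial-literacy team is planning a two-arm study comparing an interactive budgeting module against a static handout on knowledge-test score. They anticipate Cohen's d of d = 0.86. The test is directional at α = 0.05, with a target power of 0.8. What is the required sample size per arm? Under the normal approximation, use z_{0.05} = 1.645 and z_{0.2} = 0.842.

For two independent groups with equal n: n = 2·((z_{α} + z_β) / d)².
z_{α} + z_β = 1.645 + 0.842 = 2.487.
n = 2 × (2.487 / 0.86)² = 2 × 2.892² = 2 × 8.36 = 16.7.
Round up to the next whole participant.

n = 17 per group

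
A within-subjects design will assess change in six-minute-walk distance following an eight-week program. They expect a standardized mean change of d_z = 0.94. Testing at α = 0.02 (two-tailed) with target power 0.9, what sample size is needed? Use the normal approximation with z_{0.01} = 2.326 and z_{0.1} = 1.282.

n = 15 pairs

For a paired (one-sample on differences) test: n = ((z_{α/2} + z_β) / d)².
z_{α/2} + z_β = 2.326 + 1.282 = 3.608.
n = (3.608 / 0.94)² = 3.838² = 14.73.
Round up.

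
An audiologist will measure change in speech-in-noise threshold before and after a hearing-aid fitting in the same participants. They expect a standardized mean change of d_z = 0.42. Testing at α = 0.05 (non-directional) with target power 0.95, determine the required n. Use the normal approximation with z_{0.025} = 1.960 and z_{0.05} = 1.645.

For a paired (one-sample on differences) test: n = ((z_{α/2} + z_β) / d)².
z_{α/2} + z_β = 1.960 + 1.645 = 3.605.
n = (3.605 / 0.42)² = 8.583² = 73.67.
Round up.

n = 74 pairs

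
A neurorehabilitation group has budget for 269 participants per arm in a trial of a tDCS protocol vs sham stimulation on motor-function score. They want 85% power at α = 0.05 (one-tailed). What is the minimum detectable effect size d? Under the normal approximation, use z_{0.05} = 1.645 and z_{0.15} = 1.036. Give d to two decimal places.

d_min ≈ 0.23

For two independent groups of n = 269 each: d_min = (z_{α} + z_β)·√(2/n).
z-sum = 1.645 + 1.036 = 2.681.
d_min = 2.681 × √(2/269) = 2.681 × 0.0862 = 0.231.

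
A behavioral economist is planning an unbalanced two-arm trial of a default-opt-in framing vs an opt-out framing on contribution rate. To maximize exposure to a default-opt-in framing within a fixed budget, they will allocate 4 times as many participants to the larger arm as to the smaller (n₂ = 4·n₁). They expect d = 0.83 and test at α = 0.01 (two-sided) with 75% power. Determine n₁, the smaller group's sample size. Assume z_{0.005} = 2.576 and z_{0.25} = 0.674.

With allocation ratio k = n₂/n₁ = 4, Var(x̄₁−x̄₂) = σ²(1/n₁ + 1/(k·n₁)) = σ²·(k+1)/(k·n₁).
So n₁ = (1 + 1/k)·((z_{α/2} + z_β)/d)² = 1.250 × (3.250/0.83)².
n₁ = 1.250 × 15.33 = 19.2.
Round up: n₁ = 20, giving n₂ = 4 × 20 = 80.

n₁ = 20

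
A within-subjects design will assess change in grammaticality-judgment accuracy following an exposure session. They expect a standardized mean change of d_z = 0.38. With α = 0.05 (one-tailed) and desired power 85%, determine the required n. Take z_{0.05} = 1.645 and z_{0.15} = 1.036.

n = 50 pairs

For a paired (one-sample on differences) test: n = ((z_{α} + z_β) / d)².
z_{α} + z_β = 1.645 + 1.036 = 2.681.
n = (2.681 / 0.38)² = 7.055² = 49.78.
Round up.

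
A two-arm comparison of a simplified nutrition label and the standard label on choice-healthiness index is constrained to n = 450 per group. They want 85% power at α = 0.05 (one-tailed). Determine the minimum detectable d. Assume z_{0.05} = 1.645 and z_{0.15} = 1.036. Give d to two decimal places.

For two independent groups of n = 450 each: d_min = (z_{α} + z_β)·√(2/n).
z-sum = 1.645 + 1.036 = 2.681.
d_min = 2.681 × √(2/450) = 2.681 × 0.0667 = 0.179.

d_min ≈ 0.18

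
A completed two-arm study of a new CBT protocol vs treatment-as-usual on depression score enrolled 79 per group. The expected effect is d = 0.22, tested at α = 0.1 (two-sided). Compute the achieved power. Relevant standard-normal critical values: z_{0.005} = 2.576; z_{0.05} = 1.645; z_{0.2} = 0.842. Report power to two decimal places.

power ≈ 0.40

For two equal groups, power = Φ(d·√(n/2) − z_{α/2}).
d·√(n/2) = 0.22 × √(79/2) = 0.22 × 6.285 = 1.383.
z_β = 1.383 − 1.645 = -0.262.
Power = Φ(-0.262) = 0.397.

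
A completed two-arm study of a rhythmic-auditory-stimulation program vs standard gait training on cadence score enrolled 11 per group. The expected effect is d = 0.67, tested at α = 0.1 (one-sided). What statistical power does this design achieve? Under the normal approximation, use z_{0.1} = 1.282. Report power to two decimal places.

power ≈ 0.61

For two equal groups, power = Φ(d·√(n/2) − z_{α}).
d·√(n/2) = 0.67 × √(11/2) = 0.67 × 2.345 = 1.571.
z_β = 1.571 − 1.282 = 0.289.
Power = Φ(0.289) = 0.614.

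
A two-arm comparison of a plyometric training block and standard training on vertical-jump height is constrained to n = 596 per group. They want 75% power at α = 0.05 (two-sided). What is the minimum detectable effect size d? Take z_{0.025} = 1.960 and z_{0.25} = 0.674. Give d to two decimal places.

d_min ≈ 0.15

For two independent groups of n = 596 each: d_min = (z_{α/2} + z_β)·√(2/n).
z-sum = 1.960 + 0.674 = 2.634.
d_min = 2.634 × √(2/596) = 2.634 × 0.0579 = 0.153.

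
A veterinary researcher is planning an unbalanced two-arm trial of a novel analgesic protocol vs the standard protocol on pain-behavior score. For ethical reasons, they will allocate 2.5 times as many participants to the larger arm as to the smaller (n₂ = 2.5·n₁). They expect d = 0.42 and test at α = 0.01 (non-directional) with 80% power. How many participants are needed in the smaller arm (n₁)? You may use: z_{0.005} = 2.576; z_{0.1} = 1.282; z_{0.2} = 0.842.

With allocation ratio k = n₂/n₁ = 2.5, Var(x̄₁−x̄₂) = σ²(1/n₁ + 1/(k·n₁)) = σ²·(k+1)/(k·n₁).
So n₁ = (1 + 1/k)·((z_{α/2} + z_β)/d)² = 1.400 × (3.418/0.42)².
n₁ = 1.400 × 66.23 = 92.7.
Round up: n₁ = 93, giving n₂ = ⌈2.5 × 93⌉ = ⌈232.5⌉ = 233.

n₁ = 93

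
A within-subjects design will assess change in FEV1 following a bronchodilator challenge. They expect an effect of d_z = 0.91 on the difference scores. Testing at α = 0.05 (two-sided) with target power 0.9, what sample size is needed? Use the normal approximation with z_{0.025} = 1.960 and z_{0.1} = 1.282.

For a paired (one-sample on differences) test: n = ((z_{α/2} + z_β) / d)².
z_{α/2} + z_β = 1.960 + 1.282 = 3.242.
n = (3.242 / 0.91)² = 3.563² = 12.69.
Round up.

n = 13 pairs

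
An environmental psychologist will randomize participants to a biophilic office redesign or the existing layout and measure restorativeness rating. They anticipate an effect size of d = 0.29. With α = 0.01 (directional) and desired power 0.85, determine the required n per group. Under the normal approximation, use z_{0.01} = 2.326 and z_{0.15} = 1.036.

n = 269 per group

For two independent groups with equal n: n = 2·((z_{α} + z_β) / d)².
z_{α} + z_β = 2.326 + 1.036 = 3.362.
n = 2 × (3.362 / 0.29)² = 2 × 11.593² = 2 × 134.40 = 268.8.
Round up to the next whole participant.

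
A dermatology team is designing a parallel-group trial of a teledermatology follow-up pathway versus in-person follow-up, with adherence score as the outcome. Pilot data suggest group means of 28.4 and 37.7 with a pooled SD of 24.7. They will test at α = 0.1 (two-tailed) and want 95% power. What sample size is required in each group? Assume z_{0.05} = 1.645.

n = 153 per group

Cohen's d = |M₁ − M₂| / SD_pooled = |28.4 − 37.7| / 24.7 = 9.3 / 24.7 = 0.377.
For two independent groups with equal n: n = 2·((z_{α/2} + z_β) / d)².
z_{α/2} + z_β = 1.645 + 1.645 = 3.290.
n = 2 × (3.290 / 0.377)² = 2 × 8.727² = 2 × 76.16 = 152.3.
Round up to the next whole participant.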